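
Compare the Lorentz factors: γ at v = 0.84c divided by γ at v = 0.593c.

γ₁ = 1/√(1 - 0.84²) = 1.843
γ₂ = 1/√(1 - 0.593²) = 1.242
γ₁/γ₂ = 1.843/1.242 = 1.484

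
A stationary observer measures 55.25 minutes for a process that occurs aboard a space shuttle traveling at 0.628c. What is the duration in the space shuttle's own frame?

Dilated time Δt = 55.25 minutes
γ = 1/√(1 - 0.628²) = 1.285
Δt₀ = Δt/γ = 55.25/1.285 = 43.00 minutes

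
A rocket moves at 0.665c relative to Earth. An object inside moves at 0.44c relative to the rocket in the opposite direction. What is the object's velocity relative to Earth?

Object's velocity in rocket frame is u' = -0.44c
u = (u' + v)/(1 + u'v/c²) = (v - 0.44)/(1 - 0.44·v/c²)
Numerator: 0.665 - 0.44 = 0.225
Denominator: 1 - 0.2926 = 0.7074
u = 0.225/0.7074 = 0.3181c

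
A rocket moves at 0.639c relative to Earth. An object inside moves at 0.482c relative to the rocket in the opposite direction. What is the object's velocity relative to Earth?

Object's velocity in rocket frame is u' = -0.482c
u = (u' + v)/(1 + u'v/c²) = (v - 0.482)/(1 - 0.482·v/c²)
Numerator: 0.639 - 0.482 = 0.157
Denominator: 1 - 0.307998 = 0.692002
u = 0.157/0.692002 = 0.2269c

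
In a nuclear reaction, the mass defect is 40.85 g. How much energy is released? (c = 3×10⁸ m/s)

Convert mass defect: Δm = 40.85 g = 0.04085 kg
E = Δm·c² = 0.04085 × (3×10⁸)²
= 0.04085 × 9×10¹⁶ = 3.677×10¹⁵ J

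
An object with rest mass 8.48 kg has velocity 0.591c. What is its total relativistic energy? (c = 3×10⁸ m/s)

γ = 1/√(1 - 0.591²) = 1.2397
mc² = 8.48 × (3×10⁸)² = 7.632×10¹⁷ J
E = γmc² = 1.2397 × 7.632×10¹⁷ = 9.461×10¹⁷ J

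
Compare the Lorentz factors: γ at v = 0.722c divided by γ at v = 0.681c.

γ₁ = 1/√(1 - 0.722²) = 1.445
γ₂ = 1/√(1 - 0.681²) = 1.366
γ₁/γ₂ = 1.445/1.366 = 1.058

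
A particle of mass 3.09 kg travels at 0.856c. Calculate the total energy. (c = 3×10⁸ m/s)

γ = 1/√(1 - 0.856²) = 1.9343
mc² = 3.09 × (3×10⁸)² = 2.781×10¹⁷ J
E = γmc² = 1.9343 × 2.781×10¹⁷ = 5.379×10¹⁷ J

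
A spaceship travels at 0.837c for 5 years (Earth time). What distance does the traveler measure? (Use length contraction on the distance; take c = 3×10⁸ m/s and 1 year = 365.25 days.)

Earth distance: d = v × t = 0.837c × 5 yr = 3.9621×10¹⁶ m
γ = 1.8275
d' = d/γ = 3.9621×10¹⁶/1.8275 = 2.168×10¹⁶ m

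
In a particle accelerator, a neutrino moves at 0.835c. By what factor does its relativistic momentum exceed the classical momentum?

p_rel = γmv, p_class = mv
Ratio = γ = 1/√(1 - 0.835²)
= 1/√(0.302775) = 1.817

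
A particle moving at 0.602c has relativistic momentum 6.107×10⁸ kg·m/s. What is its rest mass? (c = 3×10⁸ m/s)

γ = 1/√(1 - 0.602²) = 1.2524
v = 0.602 × 3×10⁸ = 1.806×10⁸ m/s
m = p/(γv) = 6.107×10⁸/(1.2524 × 1.806×10⁸) = 2.700 kg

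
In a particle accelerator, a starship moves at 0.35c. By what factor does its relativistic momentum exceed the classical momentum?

p_rel = γmv, p_class = mv
Ratio = γ = 1/√(1 - 0.35²)
= 1/√(0.8775) = 1.068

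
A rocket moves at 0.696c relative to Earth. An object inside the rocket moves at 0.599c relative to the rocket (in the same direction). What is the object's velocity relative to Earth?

u = (u' + v)/(1 + u'v/c²)
Numerator: 0.599 + 0.696 = 1.295
Denominator: 1 + 0.416904 = 1.416904
u = 1.295/1.416904 = 0.9140c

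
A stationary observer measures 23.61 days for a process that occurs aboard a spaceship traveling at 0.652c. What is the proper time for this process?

Dilated time Δt = 23.61 days
γ = 1/√(1 - 0.652²) = 1.319
Δt₀ = Δt/γ = 23.61/1.319 = 17.90 days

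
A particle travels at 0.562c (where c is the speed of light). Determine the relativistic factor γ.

v/c = 0.562, so (v/c)² = 0.315844
1 - (v/c)² = 0.684156
γ = 1/√(0.684156) = 1.209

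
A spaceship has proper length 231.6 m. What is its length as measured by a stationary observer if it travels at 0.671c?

Proper length L₀ = 231.6 m
γ = 1/√(1 - 0.671²) = 1.349
L = L₀/γ = 231.6/1.349 = 171.7 m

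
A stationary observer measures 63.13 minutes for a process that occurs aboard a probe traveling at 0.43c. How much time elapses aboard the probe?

Dilated time Δt = 63.13 minutes
γ = 1/√(1 - 0.43²) = 1.1076
Δt₀ = Δt/γ = 63.13/1.1076 = 57.00 minutes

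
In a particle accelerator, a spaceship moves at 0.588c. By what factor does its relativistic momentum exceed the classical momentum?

p_rel = γmv, p_class = mv
Ratio = γ = 1/√(1 - 0.588²)
= 1/√(0.654256) = 1.236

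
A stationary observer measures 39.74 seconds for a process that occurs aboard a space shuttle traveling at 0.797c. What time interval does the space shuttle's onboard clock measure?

Dilated time Δt = 39.74 seconds
γ = 1/√(1 - 0.797²) = 1.656
Δt₀ = Δt/γ = 39.74/1.656 = 24.00 seconds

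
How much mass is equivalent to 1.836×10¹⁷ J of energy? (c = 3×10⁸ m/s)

From E = mc², we get m = E/c²
c² = (3×10⁸)² = 9×10¹⁶ m²/s²
m = 1.836×10¹⁷ / 9×10¹⁶ = 2.040 kg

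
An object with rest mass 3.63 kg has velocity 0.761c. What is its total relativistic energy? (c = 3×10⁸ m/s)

γ = 1/√(1 - 0.761²) = 1.5414
mc² = 3.63 × (3×10⁸)² = 3.267×10¹⁷ J
E = γmc² = 1.5414 × 3.267×10¹⁷ = 5.036×10¹⁷ J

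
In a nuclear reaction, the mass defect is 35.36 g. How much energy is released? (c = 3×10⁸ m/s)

Convert mass defect: Δm = 35.36 g = 0.03536 kg
E = Δm·c² = 0.03536 × (3×10⁸)²
= 0.03536 × 9×10¹⁶ = 3.182×10¹⁵ J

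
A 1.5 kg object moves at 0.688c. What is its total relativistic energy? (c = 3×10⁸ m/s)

γ = 1/√(1 - 0.688²) = 1.378
mc² = 1.5 × (3×10⁸)² = 1.350×10¹⁷ J
E = γmc² = 1.378 × 1.350×10¹⁷ = 1.860×10¹⁷ J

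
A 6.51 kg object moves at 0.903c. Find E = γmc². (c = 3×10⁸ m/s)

γ = 1/√(1 - 0.903²) = 2.328
mc² = 6.51 × (3×10⁸)² = 5.859×10¹⁷ J
E = γmc² = 2.328 × 5.859×10¹⁷ = 1.364×10¹⁸ J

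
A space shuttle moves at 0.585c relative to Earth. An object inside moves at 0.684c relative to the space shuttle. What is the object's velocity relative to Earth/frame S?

u = (u' + v)/(1 + u'v/c²)
Numerator: 0.684 + 0.585 = 1.269
Denominator: 1 + 0.40014 = 1.40014
u = 1.269/1.40014 = 0.9063c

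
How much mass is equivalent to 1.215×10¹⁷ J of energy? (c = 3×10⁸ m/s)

From E = mc², we get m = E/c²
c² = (3×10⁸)² = 9×10¹⁶ m²/s²
m = 1.215×10¹⁷ / 9×10¹⁶ = 1.350 kg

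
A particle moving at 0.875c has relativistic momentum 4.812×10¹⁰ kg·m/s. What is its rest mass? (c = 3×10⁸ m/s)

γ = 1/√(1 - 0.875²) = 2.0656
v = 0.875 × 3×10⁸ = 2.625×10⁸ m/s
m = p/(γv) = 4.812×10¹⁰/(2.0656 × 2.625×10⁸) = 88.75 kg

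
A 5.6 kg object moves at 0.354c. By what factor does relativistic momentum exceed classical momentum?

p_rel = γmv, p_class = mv
Ratio = γ = 1/√(1 - 0.354²) = 1.069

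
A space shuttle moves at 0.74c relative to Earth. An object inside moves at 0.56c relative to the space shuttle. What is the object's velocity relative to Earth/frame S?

u = (u' + v)/(1 + u'v/c²)
Numerator: 0.56 + 0.74 = 1.3
Denominator: 1 + 0.4144 = 1.4144
u = 1.3/1.4144 = 0.9191c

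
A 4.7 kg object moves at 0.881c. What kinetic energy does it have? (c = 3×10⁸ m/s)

γ = 1/√(1 - 0.881²) = 2.1136
γ - 1 = 1.1136
KE = (γ-1)mc² = 1.1136 × 4.7 × (3×10⁸)² = 4.711×10¹⁷ J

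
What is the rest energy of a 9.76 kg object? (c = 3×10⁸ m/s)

c² = (3×10⁸)² = 9.000×10¹⁶ m²/s²
E₀ = mc² = 9.76 × 9.000×10¹⁶ = 8.784×10¹⁷ J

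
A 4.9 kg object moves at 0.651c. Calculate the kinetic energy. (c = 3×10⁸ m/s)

γ = 1/√(1 - 0.651²) = 1.3174
γ - 1 = 0.3174
KE = (γ-1)mc² = 0.3174 × 4.9 × (3×10⁸)² = 1.400×10¹⁷ J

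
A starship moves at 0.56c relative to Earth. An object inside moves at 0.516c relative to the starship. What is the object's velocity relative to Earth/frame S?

u = (u' + v)/(1 + u'v/c²)
Numerator: 0.516 + 0.56 = 1.076
Denominator: 1 + 0.28896 = 1.28896
u = 1.076/1.28896 = 0.8348c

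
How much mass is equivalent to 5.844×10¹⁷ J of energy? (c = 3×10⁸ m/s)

From E = mc², we get m = E/c²
c² = (3×10⁸)² = 9×10¹⁶ m²/s²
m = 5.844×10¹⁷ / 9×10¹⁶ = 6.493 kg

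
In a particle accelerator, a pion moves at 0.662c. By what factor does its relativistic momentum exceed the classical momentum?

p_rel = γmv, p_class = mv
Ratio = γ = 1/√(1 - 0.662²)
= 1/√(0.561756) = 1.334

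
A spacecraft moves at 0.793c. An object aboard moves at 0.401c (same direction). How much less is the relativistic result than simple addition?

Classical: u' + v = 0.401 + 0.793 = 1.194c
Relativistic: u = (0.401 + 0.793)/(1 + 0.317993) = 1.194/1.317993 = 0.9059c
Difference: 1.194 - 0.9059 = 0.2881c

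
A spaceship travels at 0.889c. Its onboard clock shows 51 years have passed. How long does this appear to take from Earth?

Proper time Δt₀ = 51 years
γ = 1/√(1 - 0.889²) = 2.184
Δt = γΔt₀ = 2.184 × 51 = 111.4 years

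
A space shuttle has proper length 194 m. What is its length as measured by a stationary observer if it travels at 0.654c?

Proper length L₀ = 194 m
γ = 1/√(1 - 0.654²) = 1.3219
L = L₀/γ = 194/1.3219 = 146.8 m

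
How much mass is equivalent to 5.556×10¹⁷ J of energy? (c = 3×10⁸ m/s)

From E = mc², we get m = E/c²
c² = (3×10⁸)² = 9×10¹⁶ m²/s²
m = 5.556×10¹⁷ / 9×10¹⁶ = 6.173 kg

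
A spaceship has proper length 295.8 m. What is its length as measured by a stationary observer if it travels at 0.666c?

Proper length L₀ = 295.8 m
γ = 1/√(1 - 0.666²) = 1.34057
L = L₀/γ = 295.8/1.34057 = 220.7 m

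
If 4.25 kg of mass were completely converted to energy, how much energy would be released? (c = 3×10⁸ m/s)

Using E = mc²:
c² = (3×10⁸)² = 9×10¹⁶ m²/s²
E = 4.25 × 9×10¹⁶ = 3.825×10¹⁷ J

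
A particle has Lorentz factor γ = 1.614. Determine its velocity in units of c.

From γ = 1/√(1 - v²/c²):
1/γ² = 1/1.614² = 0.3839
v²/c² = 1 - 0.3839 = 0.6161
v/c = √(0.6161) = 0.7849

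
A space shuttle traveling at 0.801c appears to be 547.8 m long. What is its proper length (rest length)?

Contracted length L = 547.8 m
γ = 1/√(1 - 0.801²) = 1.6704
L₀ = γL = 1.6704 × 547.8 = 915.0 m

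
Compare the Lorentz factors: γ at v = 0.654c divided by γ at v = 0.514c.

γ₁ = 1/√(1 - 0.654²) = 1.322
γ₂ = 1/√(1 - 0.514²) = 1.166
γ₁/γ₂ = 1.322/1.166 = 1.134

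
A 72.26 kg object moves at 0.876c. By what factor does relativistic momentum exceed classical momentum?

p_rel = γmv, p_class = mv
Ratio = γ = 1/√(1 - 0.876²) = 2.073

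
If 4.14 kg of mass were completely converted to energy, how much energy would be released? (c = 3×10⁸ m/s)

Using E = mc²:
c² = (3×10⁸)² = 9×10¹⁶ m²/s²
E = 4.14 × 9×10¹⁶ = 3.726×10¹⁷ J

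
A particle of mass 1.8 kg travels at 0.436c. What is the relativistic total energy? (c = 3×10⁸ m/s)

γ = 1/√(1 - 0.436²) = 1.111
mc² = 1.8 × (3×10⁸)² = 1.620×10¹⁷ J
E = γmc² = 1.111 × 1.620×10¹⁷ = 1.800×10¹⁷ J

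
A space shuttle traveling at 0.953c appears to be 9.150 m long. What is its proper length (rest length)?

Contracted length L = 9.150 m
γ = 1/√(1 - 0.953²) = 3.301
L₀ = γL = 3.301 × 9.150 = 30.20 m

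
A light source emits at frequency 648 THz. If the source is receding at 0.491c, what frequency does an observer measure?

β = v/c = 0.491
(1-β)/(1+β) = 0.509/1.491 = 0.3414
Doppler factor = √(0.3414) = 0.5843
f_obs = 648 × 0.5843 = 378.6 THz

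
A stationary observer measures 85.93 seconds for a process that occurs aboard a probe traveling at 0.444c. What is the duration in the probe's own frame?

Dilated time Δt = 85.93 seconds
γ = 1/√(1 - 0.444²) = 1.116
Δt₀ = Δt/γ = 85.93/1.116 = 77.00 seconds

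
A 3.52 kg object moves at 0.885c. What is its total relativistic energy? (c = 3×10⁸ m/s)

γ = 1/√(1 - 0.885²) = 2.1478
mc² = 3.52 × (3×10⁸)² = 3.168×10¹⁷ J
E = γmc² = 2.1478 × 3.168×10¹⁷ = 6.804×10¹⁷ J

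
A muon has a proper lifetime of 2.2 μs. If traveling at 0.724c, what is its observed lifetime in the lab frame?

Proper lifetime τ₀ = 2.2 μs
γ = 1/√(1 - 0.724²) = 1.4497
τ = γτ₀ = 1.4497 × 2.2 μs = 3.189 μs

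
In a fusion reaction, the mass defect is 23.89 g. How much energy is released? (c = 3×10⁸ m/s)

Convert mass defect: Δm = 23.89 g = 0.02389 kg
E = Δm·c² = 0.02389 × (3×10⁸)²
= 0.02389 × 9×10¹⁶ = 2.150×10¹⁵ J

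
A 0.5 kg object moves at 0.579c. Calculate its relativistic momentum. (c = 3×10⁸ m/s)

γ = 1/√(1 - 0.579²) = 1.2265
v = 0.579 × 3×10⁸ = 1.737×10⁸ m/s
p = γmv = 1.2265 × 0.5 × 1.737×10⁸ = 1.065×10⁸ kg·m/s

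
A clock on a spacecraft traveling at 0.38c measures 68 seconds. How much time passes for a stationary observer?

Proper time Δt₀ = 68 seconds
γ = 1/√(1 - 0.38²) = 1.081
Δt = γΔt₀ = 1.081 × 68 = 73.51 seconds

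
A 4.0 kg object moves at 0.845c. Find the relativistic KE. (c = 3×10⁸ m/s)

γ = 1/√(1 - 0.845²) = 1.870
γ - 1 = 0.8700
KE = (γ-1)mc² = 0.8700 × 4.0 × (3×10⁸)² = 3.132×10¹⁷ J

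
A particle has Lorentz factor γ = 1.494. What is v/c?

From γ = 1/√(1 - v²/c²):
1/γ² = 1/1.494² = 0.4480
v²/c² = 1 - 0.4480 = 0.5520
v/c = √(0.5520) = 0.7430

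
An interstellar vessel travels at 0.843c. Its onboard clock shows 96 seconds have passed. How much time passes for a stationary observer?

Proper time Δt₀ = 96 seconds
γ = 1/√(1 - 0.843²) = 1.859
Δt = γΔt₀ = 1.859 × 96 = 178.5 seconds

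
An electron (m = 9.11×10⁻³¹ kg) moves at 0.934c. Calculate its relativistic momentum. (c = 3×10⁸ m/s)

γ = 1/√(1 - 0.934²) = 2.799
v = 0.934 × 3×10⁸ = 2.802×10⁸ m/s
p = γmv = 2.799 × 9.11×10⁻³¹ × 2.802×10⁸ = 7.145×10⁻²² kg·m/s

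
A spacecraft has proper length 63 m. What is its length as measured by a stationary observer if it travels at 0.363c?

Proper length L₀ = 63 m
γ = 1/√(1 - 0.363²) = 1.0732
L = L₀/γ = 63/1.0732 = 58.70 m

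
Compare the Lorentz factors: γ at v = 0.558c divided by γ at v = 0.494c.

γ₁ = 1/√(1 - 0.558²) = 1.205
γ₂ = 1/√(1 - 0.494²) = 1.150
γ₁/γ₂ = 1.205/1.150 = 1.048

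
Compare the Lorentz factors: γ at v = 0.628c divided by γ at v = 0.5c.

γ₁ = 1/√(1 - 0.628²) = 1.285
γ₂ = 1/√(1 - 0.5²) = 1.155
γ₁/γ₂ = 1.285/1.155 = 1.113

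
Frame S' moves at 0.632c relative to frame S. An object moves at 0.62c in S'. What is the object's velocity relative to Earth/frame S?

u = (u' + v)/(1 + u'v/c²)
Numerator: 0.62 + 0.632 = 1.252
Denominator: 1 + 0.39184 = 1.39184
u = 1.252/1.39184 = 0.8995c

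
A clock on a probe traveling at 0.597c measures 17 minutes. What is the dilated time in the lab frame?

Proper time Δt₀ = 17 minutes
γ = 1/√(1 - 0.597²) = 1.2465
Δt = γΔt₀ = 1.2465 × 17 = 21.19 minutes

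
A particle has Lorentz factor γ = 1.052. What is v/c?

From γ = 1/√(1 - v²/c²):
1/γ² = 1/1.052² = 0.90358
v²/c² = 1 - 0.90358 = 0.09642
v/c = √(0.09642) = 0.3105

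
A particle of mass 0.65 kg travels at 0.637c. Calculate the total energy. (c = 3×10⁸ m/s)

γ = 1/√(1 - 0.637²) = 1.2972
mc² = 0.65 × (3×10⁸)² = 5.850×10¹⁶ J
E = γmc² = 1.2972 × 5.850×10¹⁶ = 7.589×10¹⁶ J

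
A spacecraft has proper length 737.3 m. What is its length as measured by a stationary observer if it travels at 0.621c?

Proper length L₀ = 737.3 m
γ = 1/√(1 - 0.621²) = 1.2758
L = L₀/γ = 737.3/1.2758 = 577.9 m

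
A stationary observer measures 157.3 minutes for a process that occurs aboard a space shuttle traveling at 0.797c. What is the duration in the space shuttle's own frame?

Dilated time Δt = 157.3 minutes
γ = 1/√(1 - 0.797²) = 1.6557
Δt₀ = Δt/γ = 157.3/1.6557 = 95.01 minutes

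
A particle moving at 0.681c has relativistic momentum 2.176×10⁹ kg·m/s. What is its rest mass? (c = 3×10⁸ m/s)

γ = 1/√(1 - 0.681²) = 1.3656
v = 0.681 × 3×10⁸ = 2.043×10⁸ m/s
m = p/(γv) = 2.176×10⁹/(1.3656 × 2.043×10⁸) = 7.800 kg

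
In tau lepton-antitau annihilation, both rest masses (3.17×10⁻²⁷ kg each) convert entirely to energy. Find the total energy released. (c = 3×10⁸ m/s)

Both particles have the same rest mass, so total mass = 2m
E = 2m·c² = 2 × 3.17×10⁻²⁷ × (3×10⁸)²
= 2 × 3.17×10⁻²⁷ × 9×10¹⁶
= 5.706×10⁻¹⁰ J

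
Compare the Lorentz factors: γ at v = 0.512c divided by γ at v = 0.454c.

γ₁ = 1/√(1 - 0.512²) = 1.164
γ₂ = 1/√(1 - 0.454²) = 1.122
γ₁/γ₂ = 1.164/1.122 = 1.037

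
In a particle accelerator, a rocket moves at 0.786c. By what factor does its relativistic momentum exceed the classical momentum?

p_rel = γmv, p_class = mv
Ratio = γ = 1/√(1 - 0.786²)
= 1/√(0.382204) = 1.618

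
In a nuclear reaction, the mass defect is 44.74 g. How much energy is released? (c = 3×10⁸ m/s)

Convert mass defect: Δm = 44.74 g = 0.04474 kg
E = Δm·c² = 0.04474 × (3×10⁸)²
= 0.04474 × 9×10¹⁶ = 4.027×10¹⁵ J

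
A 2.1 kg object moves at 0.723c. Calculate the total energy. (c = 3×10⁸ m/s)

γ = 1/√(1 - 0.723²) = 1.4475
mc² = 2.1 × (3×10⁸)² = 1.890×10¹⁷ J
E = γmc² = 1.4475 × 1.890×10¹⁷ = 2.736×10¹⁷ J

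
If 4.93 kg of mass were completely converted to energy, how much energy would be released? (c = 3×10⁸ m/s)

Using E = mc²:
c² = (3×10⁸)² = 9×10¹⁶ m²/s²
E = 4.93 × 9×10¹⁶ = 4.437×10¹⁷ J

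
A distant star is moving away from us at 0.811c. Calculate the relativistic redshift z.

β = 0.811
(1+β)/(1-β) = 1.811/0.189 = 9.582
√(9.582) = 3.095
z = 3.095 - 1 = 2.095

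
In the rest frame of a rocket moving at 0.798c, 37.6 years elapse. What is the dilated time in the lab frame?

Proper time Δt₀ = 37.6 years
γ = 1/√(1 - 0.798²) = 1.6593
Δt = γΔt₀ = 1.6593 × 37.6 = 62.39 years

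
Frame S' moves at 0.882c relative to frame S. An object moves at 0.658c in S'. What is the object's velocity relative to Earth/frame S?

u = (u' + v)/(1 + u'v/c²)
Numerator: 0.658 + 0.882 = 1.54
Denominator: 1 + 0.580356 = 1.580356
u = 1.54/1.580356 = 0.9745c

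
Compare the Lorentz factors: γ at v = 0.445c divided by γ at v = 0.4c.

γ₁ = 1/√(1 - 0.445²) = 1.1167
γ₂ = 1/√(1 - 0.4²) = 1.0911
γ₁/γ₂ = 1.1167/1.0911 = 1.023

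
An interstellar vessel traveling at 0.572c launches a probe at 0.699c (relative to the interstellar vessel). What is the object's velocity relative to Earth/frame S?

u = (u' + v)/(1 + u'v/c²)
Numerator: 0.699 + 0.572 = 1.271
Denominator: 1 + 0.399828 = 1.399828
u = 1.271/1.399828 = 0.9080c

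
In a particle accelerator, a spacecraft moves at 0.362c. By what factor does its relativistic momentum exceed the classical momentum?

p_rel = γmv, p_class = mv
Ratio = γ = 1/√(1 - 0.362²)
= 1/√(0.868956) = 1.073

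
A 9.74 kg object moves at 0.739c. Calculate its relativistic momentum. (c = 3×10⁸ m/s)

γ = 1/√(1 - 0.739²) = 1.4843
v = 0.739 × 3×10⁸ = 2.217×10⁸ m/s
p = γmv = 1.4843 × 9.74 × 2.217×10⁸ = 3.205×10⁹ kg·m/s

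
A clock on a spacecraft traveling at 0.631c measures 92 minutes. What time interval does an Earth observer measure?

Proper time Δt₀ = 92 minutes
γ = 1/√(1 - 0.631²) = 1.289
Δt = γΔt₀ = 1.289 × 92 = 118.6 minutes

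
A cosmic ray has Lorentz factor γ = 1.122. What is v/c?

From γ = 1/√(1 - v²/c²):
1/γ² = 1/1.122² = 0.79435
v²/c² = 1 - 0.79435 = 0.20565
v/c = √(0.20565) = 0.4535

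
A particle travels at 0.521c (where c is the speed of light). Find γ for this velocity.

v/c = 0.521, so (v/c)² = 0.271441
1 - (v/c)² = 0.728559
γ = 1/√(0.728559) = 1.172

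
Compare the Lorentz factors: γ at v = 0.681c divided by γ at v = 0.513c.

γ₁ = 1/√(1 - 0.681²) = 1.3656
γ₂ = 1/√(1 - 0.513²) = 1.1650
γ₁/γ₂ = 1.3656/1.1650 = 1.172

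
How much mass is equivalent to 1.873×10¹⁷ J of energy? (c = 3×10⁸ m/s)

From E = mc², we get m = E/c²
c² = (3×10⁸)² = 9×10¹⁶ m²/s²
m = 1.873×10¹⁷ / 9×10¹⁶ = 2.081 kg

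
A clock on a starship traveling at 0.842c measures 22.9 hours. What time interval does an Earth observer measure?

Proper time Δt₀ = 22.9 hours
γ = 1/√(1 - 0.842²) = 1.8536
Δt = γΔt₀ = 1.8536 × 22.9 = 42.45 hours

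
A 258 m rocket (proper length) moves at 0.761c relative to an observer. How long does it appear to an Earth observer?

Proper length L₀ = 258 m
γ = 1/√(1 - 0.761²) = 1.541
L = L₀/γ = 258/1.541 = 167.4 m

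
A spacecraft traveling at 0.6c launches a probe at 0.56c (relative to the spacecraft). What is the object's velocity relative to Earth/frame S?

u = (u' + v)/(1 + u'v/c²)
Numerator: 0.56 + 0.6 = 1.16
Denominator: 1 + 0.336 = 1.336
u = 1.16/1.336 = 0.8683c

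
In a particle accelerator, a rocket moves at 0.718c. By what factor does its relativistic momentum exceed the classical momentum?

p_rel = γmv, p_class = mv
Ratio = γ = 1/√(1 - 0.718²)
= 1/√(0.484476) = 1.437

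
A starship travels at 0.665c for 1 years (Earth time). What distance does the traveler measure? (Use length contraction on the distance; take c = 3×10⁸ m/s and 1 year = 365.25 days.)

Earth distance: d = v × t = 0.665c × 1 yr = 6.296×10¹⁵ m
γ = 1.339
d' = d/γ = 6.296×10¹⁵/1.339 = 4.702×10¹⁵ m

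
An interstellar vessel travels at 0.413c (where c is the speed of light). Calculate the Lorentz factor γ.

v/c = 0.413, so (v/c)² = 0.170569
1 - (v/c)² = 0.829431
γ = 1/√(0.829431) = 1.098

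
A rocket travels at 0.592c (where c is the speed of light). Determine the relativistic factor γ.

v/c = 0.592, so (v/c)² = 0.350464
1 - (v/c)² = 0.649536
γ = 1/√(0.649536) = 1.241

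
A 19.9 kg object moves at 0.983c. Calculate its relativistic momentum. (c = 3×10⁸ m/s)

γ = 1/√(1 - 0.983²) = 5.446
v = 0.983 × 3×10⁸ = 2.949×10⁸ m/s
p = γmv = 5.446 × 19.9 × 2.949×10⁸ = 3.196×10¹⁰ kg·m/s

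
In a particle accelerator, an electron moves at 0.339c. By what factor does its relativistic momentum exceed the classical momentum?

p_rel = γmv, p_class = mv
Ratio = γ = 1/√(1 - 0.339²)
= 1/√(0.885079) = 1.063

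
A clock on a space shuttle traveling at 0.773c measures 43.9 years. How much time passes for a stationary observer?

Proper time Δt₀ = 43.9 years
γ = 1/√(1 - 0.773²) = 1.5763
Δt = γΔt₀ = 1.5763 × 43.9 = 69.20 years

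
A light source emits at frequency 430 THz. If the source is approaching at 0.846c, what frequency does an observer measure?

β = v/c = 0.846
(1+β)/(1-β) = 1.846/0.154 = 11.987
Doppler factor = √(11.987) = 3.462
f_obs = 430 × 3.462 = 1489 THz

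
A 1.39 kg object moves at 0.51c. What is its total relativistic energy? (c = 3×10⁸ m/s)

γ = 1/√(1 - 0.51²) = 1.1626
mc² = 1.39 × (3×10⁸)² = 1.251×10¹⁷ J
E = γmc² = 1.1626 × 1.251×10¹⁷ = 1.454×10¹⁷ J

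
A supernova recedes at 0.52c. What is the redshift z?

β = 0.52
(1+β)/(1-β) = 1.52/0.48 = 3.1667
√(3.1667) = 1.7795
z = 1.7795 - 1 = 0.7795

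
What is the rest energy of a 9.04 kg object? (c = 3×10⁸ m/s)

c² = (3×10⁸)² = 9.000×10¹⁶ m²/s²
E₀ = mc² = 9.04 × 9.000×10¹⁶ = 8.136×10¹⁷ J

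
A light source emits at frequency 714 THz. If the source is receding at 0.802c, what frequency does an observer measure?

β = v/c = 0.802
(1-β)/(1+β) = 0.198/1.802 = 0.1099
Doppler factor = √(0.1099) = 0.3315
f_obs = 714 × 0.3315 = 236.7 THz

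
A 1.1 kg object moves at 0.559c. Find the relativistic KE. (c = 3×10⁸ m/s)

γ = 1/√(1 - 0.559²) = 1.20603
γ - 1 = 0.20603
KE = (γ-1)mc² = 0.20603 × 1.1 × (3×10⁸)² = 2.040×10¹⁶ J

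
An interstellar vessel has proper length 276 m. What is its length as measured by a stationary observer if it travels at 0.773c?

Proper length L₀ = 276 m
γ = 1/√(1 - 0.773²) = 1.576
L = L₀/γ = 276/1.576 = 175.1 m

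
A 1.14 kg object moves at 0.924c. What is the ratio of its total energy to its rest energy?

E = γmc², E₀ = mc²
E/E₀ = γ = 1/√(1 - 0.924²) = 2.615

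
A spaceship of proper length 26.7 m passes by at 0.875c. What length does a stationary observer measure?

Proper length L₀ = 26.7 m
γ = 1/√(1 - 0.875²) = 2.0656
L = L₀/γ = 26.7/2.0656 = 12.93 m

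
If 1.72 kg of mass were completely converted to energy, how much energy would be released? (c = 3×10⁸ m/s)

Using E = mc²:
c² = (3×10⁸)² = 9×10¹⁶ m²/s²
E = 1.72 × 9×10¹⁶ = 1.548×10¹⁷ J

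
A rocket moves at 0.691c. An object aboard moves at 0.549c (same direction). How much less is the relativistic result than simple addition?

Classical: u' + v = 0.549 + 0.691 = 1.24c
Relativistic: u = (0.549 + 0.691)/(1 + 0.379359) = 1.24/1.379359 = 0.8990c
Difference: 1.24 - 0.8990 = 0.3410c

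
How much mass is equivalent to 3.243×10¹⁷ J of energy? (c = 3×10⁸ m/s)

From E = mc², we get m = E/c²
c² = (3×10⁸)² = 9×10¹⁶ m²/s²
m = 3.243×10¹⁷ / 9×10¹⁶ = 3.603 kg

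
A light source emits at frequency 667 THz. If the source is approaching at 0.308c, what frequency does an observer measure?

β = v/c = 0.308
(1+β)/(1-β) = 1.308/0.692 = 1.890
Doppler factor = √(1.890) = 1.3748
f_obs = 667 × 1.3748 = 917.0 THz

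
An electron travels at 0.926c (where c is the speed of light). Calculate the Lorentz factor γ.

v/c = 0.926, so (v/c)² = 0.857476
1 - (v/c)² = 0.142524
γ = 1/√(0.142524) = 2.649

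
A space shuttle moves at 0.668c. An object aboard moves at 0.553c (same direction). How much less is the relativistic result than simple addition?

Classical: u' + v = 0.553 + 0.668 = 1.221c
Relativistic: u = (0.553 + 0.668)/(1 + 0.369404) = 1.221/1.369404 = 0.8916c
Difference: 1.221 - 0.8916 = 0.3294c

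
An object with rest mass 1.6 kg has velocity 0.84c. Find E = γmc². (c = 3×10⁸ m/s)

γ = 1/√(1 - 0.84²) = 1.843
mc² = 1.6 × (3×10⁸)² = 1.440×10¹⁷ J
E = γmc² = 1.843 × 1.440×10¹⁷ = 2.654×10¹⁷ J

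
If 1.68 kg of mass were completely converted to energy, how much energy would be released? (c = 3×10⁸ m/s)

Using E = mc²:
c² = (3×10⁸)² = 9×10¹⁶ m²/s²
E = 1.68 × 9×10¹⁶ = 1.512×10¹⁷ J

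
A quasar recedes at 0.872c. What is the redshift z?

β = 0.872
(1+β)/(1-β) = 1.872/0.128 = 14.625
√(14.625) = 3.824
z = 3.824 - 1 = 2.824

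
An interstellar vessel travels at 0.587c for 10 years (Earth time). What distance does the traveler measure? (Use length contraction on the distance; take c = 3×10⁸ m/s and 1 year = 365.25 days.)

Earth distance: d = v × t = 0.587c × 10 yr = 5.5573×10¹⁶ m
γ = 1.2352
d' = d/γ = 5.5573×10¹⁶/1.2352 = 4.499×10¹⁶ m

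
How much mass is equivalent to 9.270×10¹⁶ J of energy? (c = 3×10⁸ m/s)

From E = mc², we get m = E/c²
c² = (3×10⁸)² = 9×10¹⁶ m²/s²
m = 9.270×10¹⁶ / 9×10¹⁶ = 1.030 kg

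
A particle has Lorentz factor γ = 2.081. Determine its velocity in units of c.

From γ = 1/√(1 - v²/c²):
1/γ² = 1/2.081² = 0.2309
v²/c² = 1 - 0.2309 = 0.7691
v/c = √(0.7691) = 0.8770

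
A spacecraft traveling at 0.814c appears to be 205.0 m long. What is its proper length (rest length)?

Contracted length L = 205.0 m
γ = 1/√(1 - 0.814²) = 1.7216
L₀ = γL = 1.7216 × 205.0 = 352.9 m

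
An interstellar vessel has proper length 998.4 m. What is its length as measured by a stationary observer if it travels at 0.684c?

Proper length L₀ = 998.4 m
γ = 1/√(1 - 0.684²) = 1.3708
L = L₀/γ = 998.4/1.3708 = 728.3 m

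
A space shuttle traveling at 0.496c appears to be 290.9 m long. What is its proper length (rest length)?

Contracted length L = 290.9 m
γ = 1/√(1 - 0.496²) = 1.1516
L₀ = γL = 1.1516 × 290.9 = 335.0 m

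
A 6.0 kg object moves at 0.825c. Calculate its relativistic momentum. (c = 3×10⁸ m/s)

γ = 1/√(1 - 0.825²) = 1.7695
v = 0.825 × 3×10⁸ = 2.475×10⁸ m/s
p = γmv = 1.7695 × 6.0 × 2.475×10⁸ = 2.628×10⁹ kg·m/s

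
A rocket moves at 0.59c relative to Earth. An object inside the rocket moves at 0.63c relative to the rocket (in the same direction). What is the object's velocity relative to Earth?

u = (u' + v)/(1 + u'v/c²)
Numerator: 0.63 + 0.59 = 1.22
Denominator: 1 + 0.3717 = 1.3717
u = 1.22/1.3717 = 0.8894c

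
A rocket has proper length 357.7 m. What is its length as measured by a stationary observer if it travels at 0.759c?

Proper length L₀ = 357.7 m
γ = 1/√(1 - 0.759²) = 1.536
L = L₀/γ = 357.7/1.536 = 232.9 m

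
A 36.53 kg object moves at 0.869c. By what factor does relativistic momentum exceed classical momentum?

p_rel = γmv, p_class = mv
Ratio = γ = 1/√(1 - 0.869²) = 2.021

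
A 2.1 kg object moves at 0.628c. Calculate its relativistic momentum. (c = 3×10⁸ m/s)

γ = 1/√(1 - 0.628²) = 1.285
v = 0.628 × 3×10⁸ = 1.884×10⁸ m/s
p = γmv = 1.285 × 2.1 × 1.884×10⁸ = 5.084×10⁸ kg·m/s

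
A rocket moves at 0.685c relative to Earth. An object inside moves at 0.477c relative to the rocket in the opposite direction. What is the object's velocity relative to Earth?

Object's velocity in rocket frame is u' = -0.477c
u = (u' + v)/(1 + u'v/c²) = (v - 0.477)/(1 - 0.477·v/c²)
Numerator: 0.685 - 0.477 = 0.208
Denominator: 1 - 0.326745 = 0.673255
u = 0.208/0.673255 = 0.3089c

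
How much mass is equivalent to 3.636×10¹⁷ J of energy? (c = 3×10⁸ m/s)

From E = mc², we get m = E/c²
c² = (3×10⁸)² = 9×10¹⁶ m²/s²
m = 3.636×10¹⁷ / 9×10¹⁶ = 4.040 kg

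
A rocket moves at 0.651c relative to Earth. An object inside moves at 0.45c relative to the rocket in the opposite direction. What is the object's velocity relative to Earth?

Object's velocity in rocket frame is u' = -0.45c
u = (u' + v)/(1 + u'v/c²) = (v - 0.45)/(1 - 0.45·v/c²)
Numerator: 0.651 - 0.45 = 0.201
Denominator: 1 - 0.29295 = 0.70705
u = 0.201/0.70705 = 0.2843c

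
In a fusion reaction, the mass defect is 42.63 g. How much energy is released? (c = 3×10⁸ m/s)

Convert mass defect: Δm = 42.63 g = 0.04263 kg
E = Δm·c² = 0.04263 × (3×10⁸)²
= 0.04263 × 9×10¹⁶ = 3.837×10¹⁵ J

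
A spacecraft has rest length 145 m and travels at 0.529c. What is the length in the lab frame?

Proper length L₀ = 145 m
γ = 1/√(1 - 0.529²) = 1.178
L = L₀/γ = 145/1.178 = 123.1 m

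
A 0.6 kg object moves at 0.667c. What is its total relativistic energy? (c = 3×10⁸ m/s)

γ = 1/√(1 - 0.667²) = 1.3422
mc² = 0.6 × (3×10⁸)² = 5.400×10¹⁶ J
E = γmc² = 1.3422 × 5.400×10¹⁶ = 7.248×10¹⁶ J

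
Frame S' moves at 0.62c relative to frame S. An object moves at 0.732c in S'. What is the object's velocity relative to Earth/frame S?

u = (u' + v)/(1 + u'v/c²)
Numerator: 0.732 + 0.62 = 1.352
Denominator: 1 + 0.45384 = 1.45384
u = 1.352/1.45384 = 0.9300c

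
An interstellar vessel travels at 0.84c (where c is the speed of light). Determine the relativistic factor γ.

v/c = 0.84, so (v/c)² = 0.7056
1 - (v/c)² = 0.2944
γ = 1/√(0.2944) = 1.843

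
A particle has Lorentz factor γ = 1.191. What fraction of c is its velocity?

From γ = 1/√(1 - v²/c²):
1/γ² = 1/1.191² = 0.70498
v²/c² = 1 - 0.70498 = 0.29502
v/c = √(0.29502) = 0.5432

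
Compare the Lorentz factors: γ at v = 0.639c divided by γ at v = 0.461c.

γ₁ = 1/√(1 - 0.639²) = 1.300
γ₂ = 1/√(1 - 0.461²) = 1.127
γ₁/γ₂ = 1.300/1.127 = 1.154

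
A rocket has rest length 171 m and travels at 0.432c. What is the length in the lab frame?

Proper length L₀ = 171 m
γ = 1/√(1 - 0.432²) = 1.109
L = L₀/γ = 171/1.109 = 154.2 m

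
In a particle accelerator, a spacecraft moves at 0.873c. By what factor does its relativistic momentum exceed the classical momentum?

p_rel = γmv, p_class = mv
Ratio = γ = 1/√(1 - 0.873²)
= 1/√(0.237871) = 2.050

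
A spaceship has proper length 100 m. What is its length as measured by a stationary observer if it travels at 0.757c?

Proper length L₀ = 100 m
γ = 1/√(1 - 0.757²) = 1.5304
L = L₀/γ = 100/1.5304 = 65.34 m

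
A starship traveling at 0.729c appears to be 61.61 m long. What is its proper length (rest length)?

Contracted length L = 61.61 m
γ = 1/√(1 - 0.729²) = 1.461
L₀ = γL = 1.461 × 61.61 = 90.01 m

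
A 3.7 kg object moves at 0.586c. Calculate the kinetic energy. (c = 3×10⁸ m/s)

γ = 1/√(1 - 0.586²) = 1.23409
γ - 1 = 0.23409
KE = (γ-1)mc² = 0.23409 × 3.7 × (3×10⁸)² = 7.795×10¹⁶ J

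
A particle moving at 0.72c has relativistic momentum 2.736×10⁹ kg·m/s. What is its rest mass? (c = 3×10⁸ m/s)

γ = 1/√(1 - 0.72²) = 1.441
v = 0.72 × 3×10⁸ = 2.160×10⁸ m/s
m = p/(γv) = 2.736×10⁹/(1.441 × 2.160×10⁸) = 8.790 kg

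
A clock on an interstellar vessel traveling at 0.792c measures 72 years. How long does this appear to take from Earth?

Proper time Δt₀ = 72 years
γ = 1/√(1 - 0.792²) = 1.638
Δt = γΔt₀ = 1.638 × 72 = 117.9 years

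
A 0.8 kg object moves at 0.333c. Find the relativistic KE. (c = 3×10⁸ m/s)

γ = 1/√(1 - 0.333²) = 1.06053
γ - 1 = 0.06053
KE = (γ-1)mc² = 0.06053 × 0.8 × (3×10⁸)² = 4.358×10¹⁵ J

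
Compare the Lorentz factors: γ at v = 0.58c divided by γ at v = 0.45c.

γ₁ = 1/√(1 - 0.58²) = 1.228
γ₂ = 1/√(1 - 0.45²) = 1.120
γ₁/γ₂ = 1.228/1.120 = 1.096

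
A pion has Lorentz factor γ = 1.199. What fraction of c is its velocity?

From γ = 1/√(1 - v²/c²):
1/γ² = 1/1.199² = 0.6956
v²/c² = 1 - 0.6956 = 0.3044
v/c = √(0.3044) = 0.5517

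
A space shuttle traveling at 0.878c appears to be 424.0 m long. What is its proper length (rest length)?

Contracted length L = 424.0 m
γ = 1/√(1 - 0.878²) = 2.0892
L₀ = γL = 2.0892 × 424.0 = 885.8 m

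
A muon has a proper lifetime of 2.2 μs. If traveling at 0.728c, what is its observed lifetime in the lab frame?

Proper lifetime τ₀ = 2.2 μs
γ = 1/√(1 - 0.728²) = 1.4586
τ = γτ₀ = 1.4586 × 2.2 μs = 3.209 μs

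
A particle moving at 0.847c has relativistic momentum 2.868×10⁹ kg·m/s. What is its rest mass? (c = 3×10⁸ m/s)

γ = 1/√(1 - 0.847²) = 1.881
v = 0.847 × 3×10⁸ = 2.541×10⁸ m/s
m = p/(γv) = 2.868×10⁹/(1.881 × 2.541×10⁸) = 6.000 kg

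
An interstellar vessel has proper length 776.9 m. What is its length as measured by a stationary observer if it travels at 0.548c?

Proper length L₀ = 776.9 m
γ = 1/√(1 - 0.548²) = 1.1955
L = L₀/γ = 776.9/1.1955 = 649.9 m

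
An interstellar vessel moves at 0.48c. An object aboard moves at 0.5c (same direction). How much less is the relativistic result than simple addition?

Classical: u' + v = 0.5 + 0.48 = 0.98c
Relativistic: u = (0.5 + 0.48)/(1 + 0.24) = 0.98/1.24 = 0.7903c
Difference: 0.98 - 0.7903 = 0.1897c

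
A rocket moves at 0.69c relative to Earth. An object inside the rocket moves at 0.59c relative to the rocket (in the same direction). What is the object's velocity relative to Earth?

u = (u' + v)/(1 + u'v/c²)
Numerator: 0.59 + 0.69 = 1.28
Denominator: 1 + 0.4071 = 1.4071
u = 1.28/1.4071 = 0.9097c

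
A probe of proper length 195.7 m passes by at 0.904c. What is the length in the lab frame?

Proper length L₀ = 195.7 m
γ = 1/√(1 - 0.904²) = 2.339
L = L₀/γ = 195.7/2.339 = 83.67 m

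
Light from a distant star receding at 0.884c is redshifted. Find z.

β = 0.884
(1+β)/(1-β) = 1.884/0.116 = 16.24
√(16.24) = 4.030
z = 4.030 - 1 = 3.030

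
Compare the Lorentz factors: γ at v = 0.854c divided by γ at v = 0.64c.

γ₁ = 1/√(1 - 0.854²) = 1.922
γ₂ = 1/√(1 - 0.64²) = 1.301
γ₁/γ₂ = 1.922/1.301 = 1.477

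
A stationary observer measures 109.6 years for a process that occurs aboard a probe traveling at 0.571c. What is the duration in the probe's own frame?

Dilated time Δt = 109.6 years
γ = 1/√(1 - 0.571²) = 1.218
Δt₀ = Δt/γ = 109.6/1.218 = 89.98 years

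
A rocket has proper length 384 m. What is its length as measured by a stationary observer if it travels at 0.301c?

Proper length L₀ = 384 m
γ = 1/√(1 - 0.301²) = 1.0486
L = L₀/γ = 384/1.0486 = 366.2 m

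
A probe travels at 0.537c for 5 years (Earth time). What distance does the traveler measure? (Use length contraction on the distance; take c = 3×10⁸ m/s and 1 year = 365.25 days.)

Earth distance: d = v × t = 0.537c × 5 yr = 2.5420×10¹⁶ m
γ = 1.1854
d' = d/γ = 2.5420×10¹⁶/1.1854 = 2.144×10¹⁶ m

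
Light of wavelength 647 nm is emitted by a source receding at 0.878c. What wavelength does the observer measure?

β = 0.878
Wavelength Doppler factor = √(1.878/0.122) = √(15.39) = 3.923
λ_obs = 647 × 3.923 = 2538 nm (redshift)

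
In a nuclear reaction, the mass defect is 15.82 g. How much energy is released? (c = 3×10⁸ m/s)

Convert mass defect: Δm = 15.82 g = 0.01582 kg
E = Δm·c² = 0.01582 × (3×10⁸)²
= 0.01582 × 9×10¹⁶ = 1.424×10¹⁵ J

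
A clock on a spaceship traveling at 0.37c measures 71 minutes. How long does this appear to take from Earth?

Proper time Δt₀ = 71 minutes
γ = 1/√(1 - 0.37²) = 1.0764
Δt = γΔt₀ = 1.0764 × 71 = 76.42 minutes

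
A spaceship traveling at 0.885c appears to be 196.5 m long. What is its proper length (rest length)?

Contracted length L = 196.5 m
γ = 1/√(1 - 0.885²) = 2.1478
L₀ = γL = 2.1478 × 196.5 = 422.0 m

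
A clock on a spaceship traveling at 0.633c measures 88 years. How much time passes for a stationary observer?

Proper time Δt₀ = 88 years
γ = 1/√(1 - 0.633²) = 1.292
Δt = γΔt₀ = 1.292 × 88 = 113.7 years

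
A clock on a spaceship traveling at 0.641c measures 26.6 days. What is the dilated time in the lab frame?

Proper time Δt₀ = 26.6 days
γ = 1/√(1 - 0.641²) = 1.303
Δt = γΔt₀ = 1.303 × 26.6 = 34.66 days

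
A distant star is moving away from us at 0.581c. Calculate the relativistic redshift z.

β = 0.581
(1+β)/(1-β) = 1.581/0.419 = 3.7733
√(3.7733) = 1.9425
z = 1.9425 - 1 = 0.9425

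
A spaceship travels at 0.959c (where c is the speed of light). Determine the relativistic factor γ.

v/c = 0.959, so (v/c)² = 0.919681
1 - (v/c)² = 0.080319
γ = 1/√(0.080319) = 3.529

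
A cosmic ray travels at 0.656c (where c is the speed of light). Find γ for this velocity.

v/c = 0.656, so (v/c)² = 0.430336
1 - (v/c)² = 0.569664
γ = 1/√(0.569664) = 1.325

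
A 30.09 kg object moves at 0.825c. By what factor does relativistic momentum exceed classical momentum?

p_rel = γmv, p_class = mv
Ratio = γ = 1/√(1 - 0.825²) = 1.769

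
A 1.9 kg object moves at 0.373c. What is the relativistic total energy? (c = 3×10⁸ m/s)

γ = 1/√(1 - 0.373²) = 1.078
mc² = 1.9 × (3×10⁸)² = 1.710×10¹⁷ J
E = γmc² = 1.078 × 1.710×10¹⁷ = 1.843×10¹⁷ J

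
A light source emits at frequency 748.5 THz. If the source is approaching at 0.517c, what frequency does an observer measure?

β = v/c = 0.517
(1+β)/(1-β) = 1.517/0.483 = 3.1408
Doppler factor = √(3.1408) = 1.77223
f_obs = 748.5 × 1.77223 = 1327 THz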